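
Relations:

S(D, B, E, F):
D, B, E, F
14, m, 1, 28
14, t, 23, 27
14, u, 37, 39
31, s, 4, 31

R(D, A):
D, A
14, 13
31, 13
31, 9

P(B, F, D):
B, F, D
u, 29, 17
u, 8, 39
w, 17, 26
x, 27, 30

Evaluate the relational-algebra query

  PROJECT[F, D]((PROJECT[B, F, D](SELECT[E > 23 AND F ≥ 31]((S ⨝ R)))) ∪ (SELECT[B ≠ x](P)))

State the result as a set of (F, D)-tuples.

Natural join on D: {(14, m, 1, 28, 13), (14, t, 23, 27, 13), (14, u, 37, 39, 13), (31, s, 4, 31, 13), (31, s, 4, 31, 9)}
σ[E > 23 AND F ≥ 31]: keep tuples satisfying E > 23 AND F ≥ 31 → {(14, u, 37, 39, 13)}
Keep only column(s) B, F, D: {(u, 39, 14)}
σ[B ≠ x]: keep tuples satisfying B ≠ x → {(u, 29, 17), (u, 8, 39), (w, 17, 26)}
Set union of the two operands is {(u, 29, 17), (u, 39, 14), (u, 8, 39), (w, 17, 26)}.
Keep only column(s) F, D: {(17, 26), (29, 17), (39, 14), (8, 39)}

{(17, 26), (29, 17), (39, 14), (8, 39)}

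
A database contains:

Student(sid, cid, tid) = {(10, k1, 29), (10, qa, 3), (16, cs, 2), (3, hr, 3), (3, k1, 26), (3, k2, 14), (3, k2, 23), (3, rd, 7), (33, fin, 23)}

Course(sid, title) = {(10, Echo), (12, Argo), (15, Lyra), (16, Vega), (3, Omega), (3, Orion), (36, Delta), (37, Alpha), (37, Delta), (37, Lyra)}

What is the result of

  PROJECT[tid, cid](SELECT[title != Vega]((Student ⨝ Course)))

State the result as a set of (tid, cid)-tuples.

{(14, k2), (23, k2), (26, k1), (29, k1), (3, hr), (3, qa), (7, rd)}

Natural join on sid: {(10, k1, 29, Echo), (10, qa, 3, Echo), (16, cs, 2, Vega), (3, hr, 3, Omega), (3, hr, 3, Orion), (3, k1, 26, Omega), (3, k1, 26, Orion), (3, k2, 14, Omega), (3, k2, 14, Orion), (3, k2, 23, Omega), (3, k2, 23, Orion), (3, rd, 7, Omega), (3, rd, 7, Orion)}
Apply σ_{title != Vega}; surviving tuples: {(10, k1, 29, Echo), (10, qa, 3, Echo), (3, hr, 3, Omega), (3, hr, 3, Orion), (3, k1, 26, Omega), (3, k1, 26, Orion), (3, k2, 14, Omega), (3, k2, 14, Orion), (3, k2, 23, Omega), (3, k2, 23, Orion), (3, rd, 7, Omega), (3, rd, 7, Orion)}
Keep only column(s) tid, cid (5 duplicate(s) eliminated): {(14, k2), (23, k2), (26, k1), (29, k1), (3, hr), (3, qa), (7, rd)}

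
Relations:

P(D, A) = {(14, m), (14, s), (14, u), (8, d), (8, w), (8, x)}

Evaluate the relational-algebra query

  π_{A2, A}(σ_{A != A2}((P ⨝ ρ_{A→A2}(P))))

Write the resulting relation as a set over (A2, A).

{(d, w), (d, x), (m, s), (m, u), (s, m), (s, u), (u, m), (u, s), (w, d), (w, x), (x, d), (x, w)}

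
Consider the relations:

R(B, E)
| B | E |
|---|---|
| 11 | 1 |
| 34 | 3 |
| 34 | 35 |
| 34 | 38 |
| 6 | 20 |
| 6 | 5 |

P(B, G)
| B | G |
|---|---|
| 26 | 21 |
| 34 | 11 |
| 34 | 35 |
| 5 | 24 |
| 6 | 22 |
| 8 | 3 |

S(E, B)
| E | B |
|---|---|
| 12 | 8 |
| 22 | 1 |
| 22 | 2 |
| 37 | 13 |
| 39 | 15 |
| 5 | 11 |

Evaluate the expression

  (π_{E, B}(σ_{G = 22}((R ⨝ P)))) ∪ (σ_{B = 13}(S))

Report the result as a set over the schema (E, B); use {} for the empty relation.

{(20, 6), (37, 13), (5, 6)}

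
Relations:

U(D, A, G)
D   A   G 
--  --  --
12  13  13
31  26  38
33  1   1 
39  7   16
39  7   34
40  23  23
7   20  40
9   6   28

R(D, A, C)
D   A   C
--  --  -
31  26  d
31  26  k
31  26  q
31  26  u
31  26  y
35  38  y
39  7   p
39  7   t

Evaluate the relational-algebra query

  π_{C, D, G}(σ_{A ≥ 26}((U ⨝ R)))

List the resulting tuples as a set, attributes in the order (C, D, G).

U ⋈ R (natural join on D, A): {(31, 26, 38, d), (31, 26, 38, k), (31, 26, 38, q), (31, 26, 38, u), (31, 26, 38, y), (39, 7, 16, p), (39, 7, 16, t), (39, 7, 34, p), (39, 7, 34, t)}
Filtering on A ≥ 26 leaves {(31, 26, 38, d), (31, 26, 38, k), (31, 26, 38, q), (31, 26, 38, u), (31, 26, 38, y)}.
π[C, D, G]: project onto (C, D, G) → {(d, 31, 38), (k, 31, 38), (q, 31, 38), (u, 31, 38), (y, 31, 38)}

{(d, 31, 38), (k, 31, 38), (q, 31, 38), (u, 31, 38), (y, 31, 38)}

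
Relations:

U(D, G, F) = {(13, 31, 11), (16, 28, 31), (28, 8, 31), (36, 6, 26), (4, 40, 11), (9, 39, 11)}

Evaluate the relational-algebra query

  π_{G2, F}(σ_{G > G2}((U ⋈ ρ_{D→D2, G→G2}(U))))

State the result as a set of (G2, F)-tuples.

{(31, 11), (39, 11), (8, 31)}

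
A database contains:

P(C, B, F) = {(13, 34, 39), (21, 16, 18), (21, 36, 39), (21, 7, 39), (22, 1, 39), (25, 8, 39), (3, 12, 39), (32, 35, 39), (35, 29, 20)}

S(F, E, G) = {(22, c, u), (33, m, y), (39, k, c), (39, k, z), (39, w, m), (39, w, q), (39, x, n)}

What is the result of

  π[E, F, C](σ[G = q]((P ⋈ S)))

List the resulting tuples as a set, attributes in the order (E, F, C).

{(w, 39, 13), (w, 39, 21), (w, 39, 22), (w, 39, 25), (w, 39, 3), (w, 39, 32)}

Joining P and S on F yields {(13, 34, 39, k, c), (13, 34, 39, k, z), (13, 34, 39, w, m), (13, 34, 39, w, q), (13, 34, 39, x, n), (21, 36, 39, k, c), (21, 36, 39, k, z), (21, 36, 39, w, m), (21, 36, 39, w, q), (21, 36, 39, x, n), (21, 7, 39, k, c), (21, 7, 39, k, z), (21, 7, 39, w, m), (21, 7, 39, w, q), (21, 7, 39, x, n), (22, 1, 39, k, c), (22, 1, 39, k, z), (22, 1, 39, w, m), (22, 1, 39, w, q), (22, 1, 39, x, n), (25, 8, 39, k, c), (25, 8, 39, k, z), (25, 8, 39, w, m), (25, 8, 39, w, q), (25, 8, 39, x, n), (3, 12, 39, k, c), (3, 12, 39, k, z), (3, 12, 39, w, m), (3, 12, 39, w, q), (3, 12, 39, x, n), (32, 35, 39, k, c), (32, 35, 39, k, z), (32, 35, 39, w, m), (32, 35, 39, w, q), (32, 35, 39, x, n)}.
Selection G = q: {(13, 34, 39, w, q), (21, 36, 39, w, q), (21, 7, 39, w, q), (22, 1, 39, w, q), (25, 8, 39, w, q), (3, 12, 39, w, q), (32, 35, 39, w, q)}
Projecting to E, F, C (1 duplicate(s) eliminated): {(w, 39, 13), (w, 39, 21), (w, 39, 22), (w, 39, 25), (w, 39, 3), (w, 39, 32)}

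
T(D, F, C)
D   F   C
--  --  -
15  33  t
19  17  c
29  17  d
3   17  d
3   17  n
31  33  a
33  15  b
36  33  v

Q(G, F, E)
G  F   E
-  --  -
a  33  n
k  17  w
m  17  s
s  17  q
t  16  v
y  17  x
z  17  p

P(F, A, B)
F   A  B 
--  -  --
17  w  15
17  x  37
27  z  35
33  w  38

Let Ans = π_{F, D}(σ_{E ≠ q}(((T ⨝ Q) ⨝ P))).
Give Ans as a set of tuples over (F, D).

{(17, 19), (17, 29), (17, 3), (33, 15), (33, 31), (33, 36)}

Natural join on F: {(15, 33, t, a, n), (19, 17, c, k, w), (19, 17, c, m, s), (19, 17, c, s, q), (19, 17, c, y, x), (19, 17, c, z, p), (29, 17, d, k, w), (29, 17, d, m, s), (29, 17, d, s, q), (29, 17, d, y, x), (29, 17, d, z, p), (3, 17, d, k, w), (3, 17, d, m, s), (3, 17, d, s, q), (3, 17, d, y, x), (3, 17, d, z, p), (3, 17, n, k, w), (3, 17, n, m, s), (3, 17, n, s, q), (3, 17, n, y, x), (3, 17, n, z, p), (31, 33, a, a, n), (36, 33, v, a, n)}
Natural join on F: {(15, 33, t, a, n, w, 38), (19, 17, c, k, w, w, 15), (19, 17, c, k, w, x, 37), (19, 17, c, m, s, w, 15), (19, 17, c, m, s, x, 37), (19, 17, c, s, q, w, 15), (19, 17, c, s, q, x, 37), (19, 17, c, y, x, w, 15), (19, 17, c, y, x, x, 37), (19, 17, c, z, p, w, 15), (19, 17, c, z, p, x, 37), (29, 17, d, k, w, w, 15), (29, 17, d, k, w, x, 37), (29, 17, d, m, s, w, 15), (29, 17, d, m, s, x, 37), (29, 17, d, s, q, w, 15), (29, 17, d, s, q, x, 37), (29, 17, d, y, x, w, 15), (29, 17, d, y, x, x, 37), (29, 17, d, z, p, w, 15), (29, 17, d, z, p, x, 37), (3, 17, d, k, w, w, 15), (3, 17, d, k, w, x, 37), (3, 17, d, m, s, w, 15), (3, 17, d, m, s, x, 37), (3, 17, d, s, q, w, 15), (3, 17, d, s, q, x, 37), (3, 17, d, y, x, w, 15), (3, 17, d, y, x, x, 37), (3, 17, d, z, p, w, 15), (3, 17, d, z, p, x, 37), (3, 17, n, k, w, w, 15), (3, 17, n, k, w, x, 37), (3, 17, n, m, s, w, 15), (3, 17, n, m, s, x, 37), (3, 17, n, s, q, w, 15), (3, 17, n, s, q, x, 37), (3, 17, n, y, x, w, 15), (3, 17, n, y, x, x, 37), (3, 17, n, z, p, w, 15), (3, 17, n, z, p, x, 37), (31, 33, a, a, n, w, 38), (36, 33, v, a, n, w, 38)}
Filtering on E ≠ q leaves {(15, 33, t, a, n, w, 38), (19, 17, c, k, w, w, 15), (19, 17, c, k, w, x, 37), (19, 17, c, m, s, w, 15), (19, 17, c, m, s, x, 37), (19, 17, c, y, x, w, 15), (19, 17, c, y, x, x, 37), (19, 17, c, z, p, w, 15), (19, 17, c, z, p, x, 37), (29, 17, d, k, w, w, 15), (29, 17, d, k, w, x, 37), (29, 17, d, m, s, w, 15), (29, 17, d, m, s, x, 37), (29, 17, d, y, x, w, 15), (29, 17, d, y, x, x, 37), (29, 17, d, z, p, w, 15), (29, 17, d, z, p, x, 37), (3, 17, d, k, w, w, 15), (3, 17, d, k, w, x, 37), (3, 17, d, m, s, w, 15), (3, 17, d, m, s, x, 37), (3, 17, d, y, x, w, 15), (3, 17, d, y, x, x, 37), (3, 17, d, z, p, w, 15), (3, 17, d, z, p, x, 37), (3, 17, n, k, w, w, 15), (3, 17, n, k, w, x, 37), (3, 17, n, m, s, w, 15), (3, 17, n, m, s, x, 37), (3, 17, n, y, x, w, 15), (3, 17, n, y, x, x, 37), (3, 17, n, z, p, w, 15), (3, 17, n, z, p, x, 37), (31, 33, a, a, n, w, 38), (36, 33, v, a, n, w, 38)}.
Projecting to F, D (29 duplicate(s) eliminated): {(17, 19), (17, 29), (17, 3), (33, 15), (33, 31), (33, 36)}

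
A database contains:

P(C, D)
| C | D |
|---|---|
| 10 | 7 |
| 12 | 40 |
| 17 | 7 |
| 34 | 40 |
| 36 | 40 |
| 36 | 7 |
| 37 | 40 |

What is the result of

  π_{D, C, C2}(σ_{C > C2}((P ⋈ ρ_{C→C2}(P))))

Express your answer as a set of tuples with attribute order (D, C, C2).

{(40, 34, 12), (40, 36, 12), (40, 36, 34), (40, 37, 12), (40, 37, 34), (40, 37, 36), (7, 17, 10), (7, 36, 10), (7, 36, 17)}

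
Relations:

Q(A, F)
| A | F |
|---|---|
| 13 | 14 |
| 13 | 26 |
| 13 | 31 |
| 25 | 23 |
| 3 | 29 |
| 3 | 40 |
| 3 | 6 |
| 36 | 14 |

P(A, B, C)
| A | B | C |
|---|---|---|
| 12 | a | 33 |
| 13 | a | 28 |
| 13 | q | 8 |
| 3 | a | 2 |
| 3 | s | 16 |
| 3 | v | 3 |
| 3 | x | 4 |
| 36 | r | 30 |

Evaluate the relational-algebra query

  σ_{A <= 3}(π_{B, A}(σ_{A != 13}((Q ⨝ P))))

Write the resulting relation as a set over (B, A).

{(a, 3), (s, 3), (v, 3), (x, 3)}

Natural join on A: {(13, 14, a, 28), (13, 14, q, 8), (13, 26, a, 28), (13, 26, q, 8), (13, 31, a, 28), (13, 31, q, 8), (3, 29, a, 2), (3, 29, s, 16), (3, 29, v, 3), (3, 29, x, 4), (3, 40, a, 2), (3, 40, s, 16), (3, 40, v, 3), (3, 40, x, 4), (3, 6, a, 2), (3, 6, s, 16), (3, 6, v, 3), (3, 6, x, 4), (36, 14, r, 30)}
Apply σ_{A != 13}; surviving tuples: {(3, 29, a, 2), (3, 29, s, 16), (3, 29, v, 3), (3, 29, x, 4), (3, 40, a, 2), (3, 40, s, 16), (3, 40, v, 3), (3, 40, x, 4), (3, 6, a, 2), (3, 6, s, 16), (3, 6, v, 3), (3, 6, x, 4), (36, 14, r, 30)}
Keep only column(s) B, A (8 duplicate(s) eliminated): {(a, 3), (r, 36), (s, 3), (v, 3), (x, 3)}
Apply σ_{A <= 3}; surviving tuples: {(a, 3), (s, 3), (v, 3), (x, 3)}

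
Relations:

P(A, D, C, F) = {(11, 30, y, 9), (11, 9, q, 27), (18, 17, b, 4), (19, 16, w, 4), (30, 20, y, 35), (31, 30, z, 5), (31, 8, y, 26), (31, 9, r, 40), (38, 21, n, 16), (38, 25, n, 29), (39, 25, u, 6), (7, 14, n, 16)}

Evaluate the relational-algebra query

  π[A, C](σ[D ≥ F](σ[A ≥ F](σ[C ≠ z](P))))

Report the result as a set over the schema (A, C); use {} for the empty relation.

{(11, y), (18, b), (19, w), (38, n), (39, u)}

Selection C ≠ z: {(11, 30, y, 9), (11, 9, q, 27), (18, 17, b, 4), (19, 16, w, 4), (30, 20, y, 35), (31, 8, y, 26), (31, 9, r, 40), (38, 21, n, 16), (38, 25, n, 29), (39, 25, u, 6), (7, 14, n, 16)}
Selection A ≥ F: {(11, 30, y, 9), (18, 17, b, 4), (19, 16, w, 4), (31, 8, y, 26), (38, 21, n, 16), (38, 25, n, 29), (39, 25, u, 6)}
Selection D ≥ F: {(11, 30, y, 9), (18, 17, b, 4), (19, 16, w, 4), (38, 21, n, 16), (39, 25, u, 6)}
Projecting to A, C: {(11, y), (18, b), (19, w), (38, n), (39, u)}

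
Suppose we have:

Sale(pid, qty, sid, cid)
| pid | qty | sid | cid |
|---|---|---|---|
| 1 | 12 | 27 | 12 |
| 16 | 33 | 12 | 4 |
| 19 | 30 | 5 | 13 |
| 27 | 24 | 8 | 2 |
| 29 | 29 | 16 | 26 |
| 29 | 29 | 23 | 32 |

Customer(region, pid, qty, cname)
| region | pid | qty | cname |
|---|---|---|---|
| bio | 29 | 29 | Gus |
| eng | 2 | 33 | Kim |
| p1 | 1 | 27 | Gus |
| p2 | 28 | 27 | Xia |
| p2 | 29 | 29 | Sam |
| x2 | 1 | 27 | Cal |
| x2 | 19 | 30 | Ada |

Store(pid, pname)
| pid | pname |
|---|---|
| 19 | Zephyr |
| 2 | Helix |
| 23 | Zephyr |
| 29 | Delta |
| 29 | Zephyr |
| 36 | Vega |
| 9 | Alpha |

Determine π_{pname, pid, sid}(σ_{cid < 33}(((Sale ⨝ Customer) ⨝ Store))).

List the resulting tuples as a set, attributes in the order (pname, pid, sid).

{(Delta, 29, 16), (Delta, 29, 23), (Zephyr, 19, 5), (Zephyr, 29, 16), (Zephyr, 29, 23)}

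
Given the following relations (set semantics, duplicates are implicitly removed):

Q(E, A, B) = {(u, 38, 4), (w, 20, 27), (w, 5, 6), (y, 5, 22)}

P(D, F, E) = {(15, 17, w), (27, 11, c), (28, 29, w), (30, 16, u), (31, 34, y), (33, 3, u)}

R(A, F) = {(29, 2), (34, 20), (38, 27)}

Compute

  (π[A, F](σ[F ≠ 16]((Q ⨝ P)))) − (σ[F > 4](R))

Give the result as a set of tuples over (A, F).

Joining Q and P on E yields {(u, 38, 4, 30, 16), (u, 38, 4, 33, 3), (w, 20, 27, 15, 17), (w, 20, 27, 28, 29), (w, 5, 6, 15, 17), (w, 5, 6, 28, 29), (y, 5, 22, 31, 34)}.
Apply σ_{F ≠ 16}; surviving tuples: {(u, 38, 4, 33, 3), (w, 20, 27, 15, 17), (w, 20, 27, 28, 29), (w, 5, 6, 15, 17), (w, 5, 6, 28, 29), (y, 5, 22, 31, 34)}
π[A, F]: project onto (A, F) → {(20, 17), (20, 29), (38, 3), (5, 17), (5, 29), (5, 34)}
Apply σ_{F > 4}; surviving tuples: {(34, 20), (38, 27)}
Set difference of the two operands is {(20, 17), (20, 29), (38, 3), (5, 17), (5, 29), (5, 34)}.

{(20, 17), (20, 29), (38, 3), (5, 17), (5, 29), (5, 34)}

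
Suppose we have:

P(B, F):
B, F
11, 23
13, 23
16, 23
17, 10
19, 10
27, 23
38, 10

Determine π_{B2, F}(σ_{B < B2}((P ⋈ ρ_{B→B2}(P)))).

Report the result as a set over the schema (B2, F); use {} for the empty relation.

ρ[B→B2]: schema becomes (B2, F); tuples unchanged.
P ⋈ ρ_{B→B2}(P) (natural join on F): {(11, 23, 11), (11, 23, 13), (11, 23, 16), (11, 23, 27), (13, 23, 11), (13, 23, 13), (13, 23, 16), (13, 23, 27), (16, 23, 11), (16, 23, 13), (16, 23, 16), (16, 23, 27), (17, 10, 17), (17, 10, 19), (17, 10, 38), (19, 10, 17), (19, 10, 19), (19, 10, 38), (27, 23, 11), (27, 23, 13), (27, 23, 16), (27, 23, 27), (38, 10, 17), (38, 10, 19), (38, 10, 38)}
Filtering on B < B2 leaves {(11, 23, 13), (11, 23, 16), (11, 23, 27), (13, 23, 16), (13, 23, 27), (16, 23, 27), (17, 10, 19), (17, 10, 38), (19, 10, 38)}.
π[B2, F]: project onto (B2, F) (4 duplicate(s) eliminated) → {(13, 23), (16, 23), (19, 10), (27, 23), (38, 10)}

{(13, 23), (16, 23), (19, 10), (27, 23), (38, 10)}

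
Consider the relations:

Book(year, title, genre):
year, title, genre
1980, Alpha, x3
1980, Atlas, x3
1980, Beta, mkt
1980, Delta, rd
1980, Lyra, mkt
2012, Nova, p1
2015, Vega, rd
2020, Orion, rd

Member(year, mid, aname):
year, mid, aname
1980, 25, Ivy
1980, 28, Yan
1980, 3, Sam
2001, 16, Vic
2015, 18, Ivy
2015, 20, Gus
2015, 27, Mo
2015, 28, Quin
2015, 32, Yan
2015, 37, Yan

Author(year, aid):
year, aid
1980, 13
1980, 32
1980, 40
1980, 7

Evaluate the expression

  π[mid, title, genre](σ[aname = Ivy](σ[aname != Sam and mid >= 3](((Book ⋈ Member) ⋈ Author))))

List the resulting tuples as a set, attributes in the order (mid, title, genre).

{(25, Alpha, x3), (25, Atlas, x3), (25, Beta, mkt), (25, Delta, rd), (25, Lyra, mkt)}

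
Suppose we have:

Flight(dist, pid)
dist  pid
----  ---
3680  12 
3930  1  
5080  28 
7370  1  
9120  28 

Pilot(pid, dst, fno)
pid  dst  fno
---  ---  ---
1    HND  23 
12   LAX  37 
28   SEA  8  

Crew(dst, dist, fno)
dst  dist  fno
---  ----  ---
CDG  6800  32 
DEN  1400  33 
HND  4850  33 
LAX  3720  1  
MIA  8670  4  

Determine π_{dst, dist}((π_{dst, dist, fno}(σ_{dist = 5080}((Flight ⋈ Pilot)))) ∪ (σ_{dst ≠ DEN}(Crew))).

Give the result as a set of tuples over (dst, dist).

Flight ⋈ Pilot (natural join on pid): {(3680, 12, LAX, 37), (3930, 1, HND, 23), (5080, 28, SEA, 8), (7370, 1, HND, 23), (9120, 28, SEA, 8)}
Filtering on dist = 5080 leaves {(5080, 28, SEA, 8)}.
π_{dst, dist, fno} gives {(SEA, 5080, 8)}.
Filtering on dst ≠ DEN leaves {(CDG, 6800, 32), (HND, 4850, 33), (LAX, 3720, 1), (MIA, 8670, 4)}.
Set union of the two operands is {(CDG, 6800, 32), (HND, 4850, 33), (LAX, 3720, 1), (MIA, 8670, 4), (SEA, 5080, 8)}.
π_{dst, dist} gives {(CDG, 6800), (HND, 4850), (LAX, 3720), (MIA, 8670), (SEA, 5080)}.

{(CDG, 6800), (HND, 4850), (LAX, 3720), (MIA, 8670), (SEA, 5080)}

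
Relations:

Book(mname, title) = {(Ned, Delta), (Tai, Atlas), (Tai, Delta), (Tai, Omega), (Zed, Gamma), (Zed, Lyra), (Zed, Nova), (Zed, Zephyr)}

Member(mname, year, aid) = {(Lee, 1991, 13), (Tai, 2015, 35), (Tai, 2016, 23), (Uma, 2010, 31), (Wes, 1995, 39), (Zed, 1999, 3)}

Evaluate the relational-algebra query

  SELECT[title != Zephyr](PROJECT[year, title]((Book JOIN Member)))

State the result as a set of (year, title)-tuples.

{(1999, Gamma), (1999, Lyra), (1999, Nova), (2015, Atlas), (2015, Delta), (2015, Omega), (2016, Atlas), (2016, Delta), (2016, Omega)}

Joining Book and Member on mname yields {(Tai, Atlas, 2015, 35), (Tai, Atlas, 2016, 23), (Tai, Delta, 2015, 35), (Tai, Delta, 2016, 23), (Tai, Omega, 2015, 35), (Tai, Omega, 2016, 23), (Zed, Gamma, 1999, 3), (Zed, Lyra, 1999, 3), (Zed, Nova, 1999, 3), (Zed, Zephyr, 1999, 3)}.
π[year, title]: project onto (year, title) → {(1999, Gamma), (1999, Lyra), (1999, Nova), (1999, Zephyr), (2015, Atlas), (2015, Delta), (2015, Omega), (2016, Atlas), (2016, Delta), (2016, Omega)}
Filtering on title != Zephyr leaves {(1999, Gamma), (1999, Lyra), (1999, Nova), (2015, Atlas), (2015, Delta), (2015, Omega), (2016, Atlas), (2016, Delta), (2016, Omega)}.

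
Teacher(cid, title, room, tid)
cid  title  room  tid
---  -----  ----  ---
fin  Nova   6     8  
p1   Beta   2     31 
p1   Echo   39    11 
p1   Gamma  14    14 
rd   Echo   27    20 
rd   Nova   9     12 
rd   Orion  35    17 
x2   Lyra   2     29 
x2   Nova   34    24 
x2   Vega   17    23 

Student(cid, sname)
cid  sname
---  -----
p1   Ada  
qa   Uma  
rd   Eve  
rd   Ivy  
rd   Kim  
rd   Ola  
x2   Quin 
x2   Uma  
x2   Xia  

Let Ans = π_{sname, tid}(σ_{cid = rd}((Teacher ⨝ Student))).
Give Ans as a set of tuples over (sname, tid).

Natural join on cid: {(p1, Beta, 2, 31, Ada), (p1, Echo, 39, 11, Ada), (p1, Gamma, 14, 14, Ada), (rd, Echo, 27, 20, Eve), (rd, Echo, 27, 20, Ivy), (rd, Echo, 27, 20, Kim), (rd, Echo, 27, 20, Ola), (rd, Nova, 9, 12, Eve), (rd, Nova, 9, 12, Ivy), (rd, Nova, 9, 12, Kim), (rd, Nova, 9, 12, Ola), (rd, Orion, 35, 17, Eve), (rd, Orion, 35, 17, Ivy), (rd, Orion, 35, 17, Kim), (rd, Orion, 35, 17, Ola), (x2, Lyra, 2, 29, Quin), (x2, Lyra, 2, 29, Uma), (x2, Lyra, 2, 29, Xia), (x2, Nova, 34, 24, Quin), (x2, Nova, 34, 24, Uma), (x2, Nova, 34, 24, Xia), (x2, Vega, 17, 23, Quin), (x2, Vega, 17, 23, Uma), (x2, Vega, 17, 23, Xia)}
Selection cid = rd: {(rd, Echo, 27, 20, Eve), (rd, Echo, 27, 20, Ivy), (rd, Echo, 27, 20, Kim), (rd, Echo, 27, 20, Ola), (rd, Nova, 9, 12, Eve), (rd, Nova, 9, 12, Ivy), (rd, Nova, 9, 12, Kim), (rd, Nova, 9, 12, Ola), (rd, Orion, 35, 17, Eve), (rd, Orion, 35, 17, Ivy), (rd, Orion, 35, 17, Kim), (rd, Orion, 35, 17, Ola)}
Projecting to sname, tid: {(Eve, 12), (Eve, 17), (Eve, 20), (Ivy, 12), (Ivy, 17), (Ivy, 20), (Kim, 12), (Kim, 17), (Kim, 20), (Ola, 12), (Ola, 17), (Ola, 20)}

{(Eve, 12), (Eve, 17), (Eve, 20), (Ivy, 12), (Ivy, 17), (Ivy, 20), (Kim, 12), (Kim, 17), (Kim, 20), (Ola, 12), (Ola, 17), (Ola, 20)}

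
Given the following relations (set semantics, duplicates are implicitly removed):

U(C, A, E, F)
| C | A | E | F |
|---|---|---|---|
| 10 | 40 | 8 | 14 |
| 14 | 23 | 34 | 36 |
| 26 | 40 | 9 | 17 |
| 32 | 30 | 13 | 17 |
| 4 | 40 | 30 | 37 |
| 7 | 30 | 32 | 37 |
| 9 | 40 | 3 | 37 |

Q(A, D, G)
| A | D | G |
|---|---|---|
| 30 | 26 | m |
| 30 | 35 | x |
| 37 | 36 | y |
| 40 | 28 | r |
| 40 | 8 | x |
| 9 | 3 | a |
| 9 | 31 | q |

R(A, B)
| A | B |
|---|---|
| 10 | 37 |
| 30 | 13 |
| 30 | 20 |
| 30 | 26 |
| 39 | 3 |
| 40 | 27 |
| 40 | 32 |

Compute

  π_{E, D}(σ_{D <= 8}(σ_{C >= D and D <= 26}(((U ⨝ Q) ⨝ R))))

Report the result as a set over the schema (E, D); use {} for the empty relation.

U ⋈ Q (natural join on A): {(10, 40, 8, 14, 28, r), (10, 40, 8, 14, 8, x), (26, 40, 9, 17, 28, r), (26, 40, 9, 17, 8, x), (32, 30, 13, 17, 26, m), (32, 30, 13, 17, 35, x), (4, 40, 30, 37, 28, r), (4, 40, 30, 37, 8, x), (7, 30, 32, 37, 26, m), (7, 30, 32, 37, 35, x), (9, 40, 3, 37, 28, r), (9, 40, 3, 37, 8, x)}
(U ⨝ Q) ⋈ R (natural join on A): {(10, 40, 8, 14, 28, r, 27), (10, 40, 8, 14, 28, r, 32), (10, 40, 8, 14, 8, x, 27), (10, 40, 8, 14, 8, x, 32), (26, 40, 9, 17, 28, r, 27), (26, 40, 9, 17, 28, r, 32), (26, 40, 9, 17, 8, x, 27), (26, 40, 9, 17, 8, x, 32), (32, 30, 13, 17, 26, m, 13), (32, 30, 13, 17, 26, m, 20), (32, 30, 13, 17, 26, m, 26), (32, 30, 13, 17, 35, x, 13), (32, 30, 13, 17, 35, x, 20), (32, 30, 13, 17, 35, x, 26), (4, 40, 30, 37, 28, r, 27), (4, 40, 30, 37, 28, r, 32), (4, 40, 30, 37, 8, x, 27), (4, 40, 30, 37, 8, x, 32), (7, 30, 32, 37, 26, m, 13), (7, 30, 32, 37, 26, m, 20), (7, 30, 32, 37, 26, m, 26), (7, 30, 32, 37, 35, x, 13), (7, 30, 32, 37, 35, x, 20), (7, 30, 32, 37, 35, x, 26), (9, 40, 3, 37, 28, r, 27), (9, 40, 3, 37, 28, r, 32), (9, 40, 3, 37, 8, x, 27), (9, 40, 3, 37, 8, x, 32)}
Selection C >= D and D <= 26: {(10, 40, 8, 14, 8, x, 27), (10, 40, 8, 14, 8, x, 32), (26, 40, 9, 17, 8, x, 27), (26, 40, 9, 17, 8, x, 32), (32, 30, 13, 17, 26, m, 13), (32, 30, 13, 17, 26, m, 20), (32, 30, 13, 17, 26, m, 26), (9, 40, 3, 37, 8, x, 27), (9, 40, 3, 37, 8, x, 32)}
Selection D <= 8: {(10, 40, 8, 14, 8, x, 27), (10, 40, 8, 14, 8, x, 32), (26, 40, 9, 17, 8, x, 27), (26, 40, 9, 17, 8, x, 32), (9, 40, 3, 37, 8, x, 27), (9, 40, 3, 37, 8, x, 32)}
π[E, D]: project onto (E, D) (3 duplicate(s) eliminated) → {(3, 8), (8, 8), (9, 8)}

{(3, 8), (8, 8), (9, 8)}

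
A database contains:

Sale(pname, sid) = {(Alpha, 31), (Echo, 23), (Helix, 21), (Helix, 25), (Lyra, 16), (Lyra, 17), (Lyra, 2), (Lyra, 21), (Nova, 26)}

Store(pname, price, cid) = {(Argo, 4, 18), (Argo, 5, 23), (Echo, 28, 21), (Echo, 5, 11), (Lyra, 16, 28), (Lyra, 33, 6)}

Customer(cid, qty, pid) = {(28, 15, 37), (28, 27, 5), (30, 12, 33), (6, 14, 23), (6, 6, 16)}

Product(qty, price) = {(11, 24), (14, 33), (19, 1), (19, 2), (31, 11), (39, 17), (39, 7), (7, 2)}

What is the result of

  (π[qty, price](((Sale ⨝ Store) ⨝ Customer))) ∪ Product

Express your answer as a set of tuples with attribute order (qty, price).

Joining Sale and Store on pname yields {(Echo, 23, 28, 21), (Echo, 23, 5, 11), (Lyra, 16, 16, 28), (Lyra, 16, 33, 6), (Lyra, 17, 16, 28), (Lyra, 17, 33, 6), (Lyra, 2, 16, 28), (Lyra, 2, 33, 6), (Lyra, 21, 16, 28), (Lyra, 21, 33, 6)}.
Joining (Sale ⨝ Store) and Customer on cid yields {(Lyra, 16, 16, 28, 15, 37), (Lyra, 16, 16, 28, 27, 5), (Lyra, 16, 33, 6, 14, 23), (Lyra, 16, 33, 6, 6, 16), (Lyra, 17, 16, 28, 15, 37), (Lyra, 17, 16, 28, 27, 5), (Lyra, 17, 33, 6, 14, 23), (Lyra, 17, 33, 6, 6, 16), (Lyra, 2, 16, 28, 15, 37), (Lyra, 2, 16, 28, 27, 5), (Lyra, 2, 33, 6, 14, 23), (Lyra, 2, 33, 6, 6, 16), (Lyra, 21, 16, 28, 15, 37), (Lyra, 21, 16, 28, 27, 5), (Lyra, 21, 33, 6, 14, 23), (Lyra, 21, 33, 6, 6, 16)}.
π[qty, price]: project onto (qty, price) (12 duplicate(s) eliminated) → {(14, 33), (15, 16), (27, 16), (6, 33)}
Set union of the two operands is {(11, 24), (14, 33), (15, 16), (19, 1), (19, 2), (27, 16), (31, 11), (39, 17), (39, 7), (6, 33), (7, 2)}.

{(11, 24), (14, 33), (15, 16), (19, 1), (19, 2), (27, 16), (31, 11), (39, 17), (39, 7), (6, 33), (7, 2)}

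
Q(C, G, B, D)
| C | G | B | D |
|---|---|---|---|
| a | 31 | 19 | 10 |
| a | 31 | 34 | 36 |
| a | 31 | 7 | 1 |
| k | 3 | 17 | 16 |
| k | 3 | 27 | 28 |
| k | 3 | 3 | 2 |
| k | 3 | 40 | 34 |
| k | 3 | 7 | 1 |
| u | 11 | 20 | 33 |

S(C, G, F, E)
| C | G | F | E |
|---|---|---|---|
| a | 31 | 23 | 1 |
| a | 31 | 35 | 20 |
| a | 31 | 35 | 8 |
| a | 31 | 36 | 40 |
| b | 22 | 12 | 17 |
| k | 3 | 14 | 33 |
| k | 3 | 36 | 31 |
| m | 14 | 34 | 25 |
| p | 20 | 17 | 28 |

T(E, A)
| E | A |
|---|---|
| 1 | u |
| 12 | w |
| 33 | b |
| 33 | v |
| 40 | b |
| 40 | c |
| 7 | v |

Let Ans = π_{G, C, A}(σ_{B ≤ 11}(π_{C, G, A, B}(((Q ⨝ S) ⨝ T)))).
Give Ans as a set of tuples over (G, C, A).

{(3, k, b), (3, k, v), (31, a, b), (31, a, c), (31, a, u)}

Joining Q and S on C, G yields {(a, 31, 19, 10, 23, 1), (a, 31, 19, 10, 35, 20), (a, 31, 19, 10, 35, 8), (a, 31, 19, 10, 36, 40), (a, 31, 34, 36, 23, 1), (a, 31, 34, 36, 35, 20), (a, 31, 34, 36, 35, 8), (a, 31, 34, 36, 36, 40), (a, 31, 7, 1, 23, 1), (a, 31, 7, 1, 35, 20), (a, 31, 7, 1, 35, 8), (a, 31, 7, 1, 36, 40), (k, 3, 17, 16, 14, 33), (k, 3, 17, 16, 36, 31), (k, 3, 27, 28, 14, 33), (k, 3, 27, 28, 36, 31), (k, 3, 3, 2, 14, 33), (k, 3, 3, 2, 36, 31), (k, 3, 40, 34, 14, 33), (k, 3, 40, 34, 36, 31), (k, 3, 7, 1, 14, 33), (k, 3, 7, 1, 36, 31)}.
Joining (Q ⨝ S) and T on E yields {(a, 31, 19, 10, 23, 1, u), (a, 31, 19, 10, 36, 40, b), (a, 31, 19, 10, 36, 40, c), (a, 31, 34, 36, 23, 1, u), (a, 31, 34, 36, 36, 40, b), (a, 31, 34, 36, 36, 40, c), (a, 31, 7, 1, 23, 1, u), (a, 31, 7, 1, 36, 40, b), (a, 31, 7, 1, 36, 40, c), (k, 3, 17, 16, 14, 33, b), (k, 3, 17, 16, 14, 33, v), (k, 3, 27, 28, 14, 33, b), (k, 3, 27, 28, 14, 33, v), (k, 3, 3, 2, 14, 33, b), (k, 3, 3, 2, 14, 33, v), (k, 3, 40, 34, 14, 33, b), (k, 3, 40, 34, 14, 33, v), (k, 3, 7, 1, 14, 33, b), (k, 3, 7, 1, 14, 33, v)}.
π_{C, G, A, B} gives {(a, 31, b, 19), (a, 31, b, 34), (a, 31, b, 7), (a, 31, c, 19), (a, 31, c, 34), (a, 31, c, 7), (a, 31, u, 19), (a, 31, u, 34), (a, 31, u, 7), (k, 3, b, 17), (k, 3, b, 27), (k, 3, b, 3), (k, 3, b, 40), (k, 3, b, 7), (k, 3, v, 17), (k, 3, v, 27), (k, 3, v, 3), (k, 3, v, 40), (k, 3, v, 7)}.
σ[B ≤ 11]: keep tuples satisfying B ≤ 11 → {(a, 31, b, 7), (a, 31, c, 7), (a, 31, u, 7), (k, 3, b, 3), (k, 3, b, 7), (k, 3, v, 3), (k, 3, v, 7)}
π_{G, C, A} gives {(3, k, b), (3, k, v), (31, a, b), (31, a, c), (31, a, u)} (2 duplicate(s) eliminated).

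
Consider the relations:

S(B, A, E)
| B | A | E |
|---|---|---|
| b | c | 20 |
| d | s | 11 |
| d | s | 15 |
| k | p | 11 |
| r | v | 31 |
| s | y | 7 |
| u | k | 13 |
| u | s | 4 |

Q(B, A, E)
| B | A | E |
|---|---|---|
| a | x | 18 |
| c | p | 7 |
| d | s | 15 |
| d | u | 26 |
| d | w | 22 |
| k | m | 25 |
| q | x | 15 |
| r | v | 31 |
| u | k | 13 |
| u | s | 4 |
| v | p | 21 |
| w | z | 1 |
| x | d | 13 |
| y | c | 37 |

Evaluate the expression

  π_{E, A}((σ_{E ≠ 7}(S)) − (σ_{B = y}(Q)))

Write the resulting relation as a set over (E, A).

Filtering on E ≠ 7 leaves {(b, c, 20), (d, s, 11), (d, s, 15), (k, p, 11), (r, v, 31), (u, k, 13), (u, s, 4)}.
Filtering on B = y leaves {(y, c, 37)}.
Taking the difference: {(b, c, 20), (d, s, 11), (d, s, 15), (k, p, 11), (r, v, 31), (u, k, 13), (u, s, 4)}
Keep only column(s) E, A: {(11, p), (11, s), (13, k), (15, s), (20, c), (31, v), (4, s)}

{(11, p), (11, s), (13, k), (15, s), (20, c), (31, v), (4, s)}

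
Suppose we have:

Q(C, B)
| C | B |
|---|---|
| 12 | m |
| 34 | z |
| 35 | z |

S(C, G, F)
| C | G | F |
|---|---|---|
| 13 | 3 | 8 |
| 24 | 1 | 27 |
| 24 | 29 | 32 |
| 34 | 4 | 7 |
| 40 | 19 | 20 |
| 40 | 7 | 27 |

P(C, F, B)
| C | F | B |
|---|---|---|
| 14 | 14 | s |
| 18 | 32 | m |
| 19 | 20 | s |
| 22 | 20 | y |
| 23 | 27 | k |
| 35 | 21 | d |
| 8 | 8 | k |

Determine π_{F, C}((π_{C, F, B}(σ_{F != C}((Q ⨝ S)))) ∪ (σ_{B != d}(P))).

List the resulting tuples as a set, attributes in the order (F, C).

Natural join on C: {(34, z, 4, 7)}
Apply σ_{F != C}; surviving tuples: {(34, z, 4, 7)}
Projecting to C, F, B: {(34, 7, z)}
Apply σ_{B != d}; surviving tuples: {(14, 14, s), (18, 32, m), (19, 20, s), (22, 20, y), (23, 27, k), (8, 8, k)}
Taking the union: {(14, 14, s), (18, 32, m), (19, 20, s), (22, 20, y), (23, 27, k), (34, 7, z), (8, 8, k)}
Projecting to F, C: {(14, 14), (20, 19), (20, 22), (27, 23), (32, 18), (7, 34), (8, 8)}

{(14, 14), (20, 19), (20, 22), (27, 23), (32, 18), (7, 34), (8, 8)}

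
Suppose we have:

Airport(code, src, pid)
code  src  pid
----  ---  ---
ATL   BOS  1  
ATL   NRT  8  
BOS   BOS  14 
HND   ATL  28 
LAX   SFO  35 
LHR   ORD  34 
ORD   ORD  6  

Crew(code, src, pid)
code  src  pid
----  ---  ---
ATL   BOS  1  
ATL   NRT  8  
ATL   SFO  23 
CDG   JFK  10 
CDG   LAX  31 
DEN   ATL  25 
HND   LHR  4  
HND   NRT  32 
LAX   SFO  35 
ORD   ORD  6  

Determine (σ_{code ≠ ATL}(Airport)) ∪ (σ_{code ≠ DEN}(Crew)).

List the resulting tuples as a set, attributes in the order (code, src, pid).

{(ATL, BOS, 1), (ATL, NRT, 8), (ATL, SFO, 23), (BOS, BOS, 14), (CDG, JFK, 10), (CDG, LAX, 31), (HND, ATL, 28), (HND, LHR, 4), (HND, NRT, 32), (LAX, SFO, 35), (LHR, ORD, 34), (ORD, ORD, 6)}

σ[code ≠ ATL]: keep tuples satisfying code ≠ ATL → {(BOS, BOS, 14), (HND, ATL, 28), (LAX, SFO, 35), (LHR, ORD, 34), (ORD, ORD, 6)}
σ[code ≠ DEN]: keep tuples satisfying code ≠ DEN → {(ATL, BOS, 1), (ATL, NRT, 8), (ATL, SFO, 23), (CDG, JFK, 10), (CDG, LAX, 31), (HND, LHR, 4), (HND, NRT, 32), (LAX, SFO, 35), (ORD, ORD, 6)}
Set union of the two operands is {(ATL, BOS, 1), (ATL, NRT, 8), (ATL, SFO, 23), (BOS, BOS, 14), (CDG, JFK, 10), (CDG, LAX, 31), (HND, ATL, 28), (HND, LHR, 4), (HND, NRT, 32), (LAX, SFO, 35), (LHR, ORD, 34), (ORD, ORD, 6)}.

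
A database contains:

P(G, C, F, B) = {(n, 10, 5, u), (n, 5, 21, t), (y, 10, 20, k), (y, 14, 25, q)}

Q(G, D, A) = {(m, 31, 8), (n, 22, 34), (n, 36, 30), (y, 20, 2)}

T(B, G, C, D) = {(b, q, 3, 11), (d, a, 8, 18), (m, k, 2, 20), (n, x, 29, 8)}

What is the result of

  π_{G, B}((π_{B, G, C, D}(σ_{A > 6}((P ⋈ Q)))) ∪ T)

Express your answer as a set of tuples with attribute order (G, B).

Natural join on G: {(n, 10, 5, u, 22, 34), (n, 10, 5, u, 36, 30), (n, 5, 21, t, 22, 34), (n, 5, 21, t, 36, 30), (y, 10, 20, k, 20, 2), (y, 14, 25, q, 20, 2)}
Selection A > 6: {(n, 10, 5, u, 22, 34), (n, 10, 5, u, 36, 30), (n, 5, 21, t, 22, 34), (n, 5, 21, t, 36, 30)}
Keep only column(s) B, G, C, D: {(t, n, 5, 22), (t, n, 5, 36), (u, n, 10, 22), (u, n, 10, 36)}
Taking the union: {(b, q, 3, 11), (d, a, 8, 18), (m, k, 2, 20), (n, x, 29, 8), (t, n, 5, 22), (t, n, 5, 36), (u, n, 10, 22), (u, n, 10, 36)}
Keep only column(s) G, B (2 duplicate(s) eliminated): {(a, d), (k, m), (n, t), (n, u), (q, b), (x, n)}

{(a, d), (k, m), (n, t), (n, u), (q, b), (x, n)}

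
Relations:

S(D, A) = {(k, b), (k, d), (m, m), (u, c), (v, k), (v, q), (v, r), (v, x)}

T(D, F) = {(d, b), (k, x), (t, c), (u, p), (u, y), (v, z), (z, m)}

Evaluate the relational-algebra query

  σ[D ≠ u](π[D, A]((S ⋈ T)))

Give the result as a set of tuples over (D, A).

S ⋈ T (natural join on D): {(k, b, x), (k, d, x), (u, c, p), (u, c, y), (v, k, z), (v, q, z), (v, r, z), (v, x, z)}
π[D, A]: project onto (D, A) (1 duplicate(s) eliminated) → {(k, b), (k, d), (u, c), (v, k), (v, q), (v, r), (v, x)}
Filtering on D ≠ u leaves {(k, b), (k, d), (v, k), (v, q), (v, r), (v, x)}.

{(k, b), (k, d), (v, k), (v, q), (v, r), (v, x)}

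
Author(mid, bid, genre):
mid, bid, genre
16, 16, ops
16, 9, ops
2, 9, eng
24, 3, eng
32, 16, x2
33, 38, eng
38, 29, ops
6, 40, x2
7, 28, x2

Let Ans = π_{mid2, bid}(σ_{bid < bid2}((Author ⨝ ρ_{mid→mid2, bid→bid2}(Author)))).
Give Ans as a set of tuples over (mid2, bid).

{(16, 9), (2, 3), (33, 3), (33, 9), (38, 16), (38, 9), (6, 16), (6, 28), (7, 16)}

ρ[mid→mid2, bid→bid2]: schema becomes (mid2, bid2, genre); tuples unchanged.
Author ⋈ ρ_{mid→mid2, bid→bid2}(Author) (natural join on genre): {(16, 16, ops, 16, 16), (16, 16, ops, 16, 9), (16, 16, ops, 38, 29), (16, 9, ops, 16, 16), (16, 9, ops, 16, 9), (16, 9, ops, 38, 29), (2, 9, eng, 2, 9), (2, 9, eng, 24, 3), (2, 9, eng, 33, 38), (24, 3, eng, 2, 9), (24, 3, eng, 24, 3), (24, 3, eng, 33, 38), (32, 16, x2, 32, 16), (32, 16, x2, 6, 40), (32, 16, x2, 7, 28), (33, 38, eng, 2, 9), (33, 38, eng, 24, 3), (33, 38, eng, 33, 38), (38, 29, ops, 16, 16), (38, 29, ops, 16, 9), (38, 29, ops, 38, 29), (6, 40, x2, 32, 16), (6, 40, x2, 6, 40), (6, 40, x2, 7, 28), (7, 28, x2, 32, 16), (7, 28, x2, 6, 40), (7, 28, x2, 7, 28)}
σ[bid < bid2]: keep tuples satisfying bid < bid2 → {(16, 16, ops, 38, 29), (16, 9, ops, 16, 16), (16, 9, ops, 38, 29), (2, 9, eng, 33, 38), (24, 3, eng, 2, 9), (24, 3, eng, 33, 38), (32, 16, x2, 6, 40), (32, 16, x2, 7, 28), (7, 28, x2, 6, 40)}
π[mid2, bid]: project onto (mid2, bid) → {(16, 9), (2, 3), (33, 3), (33, 9), (38, 16), (38, 9), (6, 16), (6, 28), (7, 16)}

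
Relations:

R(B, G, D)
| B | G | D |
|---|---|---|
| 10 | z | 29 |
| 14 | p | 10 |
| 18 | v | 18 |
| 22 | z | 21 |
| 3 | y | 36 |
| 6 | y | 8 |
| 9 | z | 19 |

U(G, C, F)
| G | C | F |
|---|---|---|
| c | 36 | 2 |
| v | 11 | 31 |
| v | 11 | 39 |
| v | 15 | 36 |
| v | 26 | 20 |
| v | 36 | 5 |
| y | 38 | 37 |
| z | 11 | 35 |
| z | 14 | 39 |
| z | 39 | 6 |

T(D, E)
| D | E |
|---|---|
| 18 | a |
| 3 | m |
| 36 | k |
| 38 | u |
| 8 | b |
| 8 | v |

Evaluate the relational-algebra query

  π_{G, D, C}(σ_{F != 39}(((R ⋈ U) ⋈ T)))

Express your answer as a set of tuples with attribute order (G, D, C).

{(v, 18, 11), (v, 18, 15), (v, 18, 26), (v, 18, 36), (y, 36, 38), (y, 8, 38)}

Natural join on G: {(10, z, 29, 11, 35), (10, z, 29, 14, 39), (10, z, 29, 39, 6), (18, v, 18, 11, 31), (18, v, 18, 11, 39), (18, v, 18, 15, 36), (18, v, 18, 26, 20), (18, v, 18, 36, 5), (22, z, 21, 11, 35), (22, z, 21, 14, 39), (22, z, 21, 39, 6), (3, y, 36, 38, 37), (6, y, 8, 38, 37), (9, z, 19, 11, 35), (9, z, 19, 14, 39), (9, z, 19, 39, 6)}
Natural join on D: {(18, v, 18, 11, 31, a), (18, v, 18, 11, 39, a), (18, v, 18, 15, 36, a), (18, v, 18, 26, 20, a), (18, v, 18, 36, 5, a), (3, y, 36, 38, 37, k), (6, y, 8, 38, 37, b), (6, y, 8, 38, 37, v)}
σ[F != 39]: keep tuples satisfying F != 39 → {(18, v, 18, 11, 31, a), (18, v, 18, 15, 36, a), (18, v, 18, 26, 20, a), (18, v, 18, 36, 5, a), (3, y, 36, 38, 37, k), (6, y, 8, 38, 37, b), (6, y, 8, 38, 37, v)}
π_{G, D, C} gives {(v, 18, 11), (v, 18, 15), (v, 18, 26), (v, 18, 36), (y, 36, 38), (y, 8, 38)} (1 duplicate(s) eliminated).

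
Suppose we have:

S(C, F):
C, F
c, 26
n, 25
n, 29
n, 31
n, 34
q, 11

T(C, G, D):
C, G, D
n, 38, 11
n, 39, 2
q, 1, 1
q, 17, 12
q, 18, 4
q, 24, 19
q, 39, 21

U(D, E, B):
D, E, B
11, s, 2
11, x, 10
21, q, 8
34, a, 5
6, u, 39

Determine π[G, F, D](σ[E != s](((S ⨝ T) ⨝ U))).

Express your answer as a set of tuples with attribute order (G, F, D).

{(38, 25, 11), (38, 29, 11), (38, 31, 11), (38, 34, 11), (39, 11, 21)}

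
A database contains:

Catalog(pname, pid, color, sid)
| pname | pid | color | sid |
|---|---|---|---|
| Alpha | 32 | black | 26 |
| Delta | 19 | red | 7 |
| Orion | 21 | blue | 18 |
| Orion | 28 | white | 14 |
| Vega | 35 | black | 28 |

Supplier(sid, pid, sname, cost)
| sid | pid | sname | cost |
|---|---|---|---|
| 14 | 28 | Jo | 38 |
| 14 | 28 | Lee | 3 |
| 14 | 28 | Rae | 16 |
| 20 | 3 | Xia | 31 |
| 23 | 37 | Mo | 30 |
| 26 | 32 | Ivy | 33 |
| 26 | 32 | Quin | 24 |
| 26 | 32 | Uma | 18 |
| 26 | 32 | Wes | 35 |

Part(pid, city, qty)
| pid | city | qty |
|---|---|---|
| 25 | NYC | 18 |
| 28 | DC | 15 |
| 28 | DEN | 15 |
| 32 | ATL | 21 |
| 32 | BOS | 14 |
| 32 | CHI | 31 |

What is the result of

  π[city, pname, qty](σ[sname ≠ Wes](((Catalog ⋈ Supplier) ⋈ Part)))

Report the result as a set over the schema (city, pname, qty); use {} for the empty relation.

{(ATL, Alpha, 21), (BOS, Alpha, 14), (CHI, Alpha, 31), (DC, Orion, 15), (DEN, Orion, 15)}

Natural join on pid, sid: {(Alpha, 32, black, 26, Ivy, 33), (Alpha, 32, black, 26, Quin, 24), (Alpha, 32, black, 26, Uma, 18), (Alpha, 32, black, 26, Wes, 35), (Orion, 28, white, 14, Jo, 38), (Orion, 28, white, 14, Lee, 3), (Orion, 28, white, 14, Rae, 16)}
Natural join on pid: {(Alpha, 32, black, 26, Ivy, 33, ATL, 21), (Alpha, 32, black, 26, Ivy, 33, BOS, 14), (Alpha, 32, black, 26, Ivy, 33, CHI, 31), (Alpha, 32, black, 26, Quin, 24, ATL, 21), (Alpha, 32, black, 26, Quin, 24, BOS, 14), (Alpha, 32, black, 26, Quin, 24, CHI, 31), (Alpha, 32, black, 26, Uma, 18, ATL, 21), (Alpha, 32, black, 26, Uma, 18, BOS, 14), (Alpha, 32, black, 26, Uma, 18, CHI, 31), (Alpha, 32, black, 26, Wes, 35, ATL, 21), (Alpha, 32, black, 26, Wes, 35, BOS, 14), (Alpha, 32, black, 26, Wes, 35, CHI, 31), (Orion, 28, white, 14, Jo, 38, DC, 15), (Orion, 28, white, 14, Jo, 38, DEN, 15), (Orion, 28, white, 14, Lee, 3, DC, 15), (Orion, 28, white, 14, Lee, 3, DEN, 15), (Orion, 28, white, 14, Rae, 16, DC, 15), (Orion, 28, white, 14, Rae, 16, DEN, 15)}
Filtering on sname ≠ Wes leaves {(Alpha, 32, black, 26, Ivy, 33, ATL, 21), (Alpha, 32, black, 26, Ivy, 33, BOS, 14), (Alpha, 32, black, 26, Ivy, 33, CHI, 31), (Alpha, 32, black, 26, Quin, 24, ATL, 21), (Alpha, 32, black, 26, Quin, 24, BOS, 14), (Alpha, 32, black, 26, Quin, 24, CHI, 31), (Alpha, 32, black, 26, Uma, 18, ATL, 21), (Alpha, 32, black, 26, Uma, 18, BOS, 14), (Alpha, 32, black, 26, Uma, 18, CHI, 31), (Orion, 28, white, 14, Jo, 38, DC, 15), (Orion, 28, white, 14, Jo, 38, DEN, 15), (Orion, 28, white, 14, Lee, 3, DC, 15), (Orion, 28, white, 14, Lee, 3, DEN, 15), (Orion, 28, white, 14, Rae, 16, DC, 15), (Orion, 28, white, 14, Rae, 16, DEN, 15)}.
Projecting to city, pname, qty (10 duplicate(s) eliminated): {(ATL, Alpha, 21), (BOS, Alpha, 14), (CHI, Alpha, 31), (DC, Orion, 15), (DEN, Orion, 15)}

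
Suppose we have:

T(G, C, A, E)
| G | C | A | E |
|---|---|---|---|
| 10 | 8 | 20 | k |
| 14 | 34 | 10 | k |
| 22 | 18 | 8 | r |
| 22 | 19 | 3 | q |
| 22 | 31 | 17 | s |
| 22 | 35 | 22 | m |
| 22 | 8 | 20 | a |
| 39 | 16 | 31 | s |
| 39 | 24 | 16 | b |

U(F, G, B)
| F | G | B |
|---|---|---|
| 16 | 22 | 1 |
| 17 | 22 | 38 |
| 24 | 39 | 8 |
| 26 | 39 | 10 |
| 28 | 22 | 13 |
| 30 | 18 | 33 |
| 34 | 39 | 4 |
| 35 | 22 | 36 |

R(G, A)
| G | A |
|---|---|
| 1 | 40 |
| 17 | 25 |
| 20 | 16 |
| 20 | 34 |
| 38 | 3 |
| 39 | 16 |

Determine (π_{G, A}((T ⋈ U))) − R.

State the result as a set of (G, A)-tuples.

Joining T and U on G yields {(22, 18, 8, r, 16, 1), (22, 18, 8, r, 17, 38), (22, 18, 8, r, 28, 13), (22, 18, 8, r, 35, 36), (22, 19, 3, q, 16, 1), (22, 19, 3, q, 17, 38), (22, 19, 3, q, 28, 13), (22, 19, 3, q, 35, 36), (22, 31, 17, s, 16, 1), (22, 31, 17, s, 17, 38), (22, 31, 17, s, 28, 13), (22, 31, 17, s, 35, 36), (22, 35, 22, m, 16, 1), (22, 35, 22, m, 17, 38), (22, 35, 22, m, 28, 13), (22, 35, 22, m, 35, 36), (22, 8, 20, a, 16, 1), (22, 8, 20, a, 17, 38), (22, 8, 20, a, 28, 13), (22, 8, 20, a, 35, 36), (39, 16, 31, s, 24, 8), (39, 16, 31, s, 26, 10), (39, 16, 31, s, 34, 4), (39, 24, 16, b, 24, 8), (39, 24, 16, b, 26, 10), (39, 24, 16, b, 34, 4)}.
π[G, A]: project onto (G, A) (19 duplicate(s) eliminated) → {(22, 17), (22, 20), (22, 22), (22, 3), (22, 8), (39, 16), (39, 31)}
Set difference of the two operands is {(22, 17), (22, 20), (22, 22), (22, 3), (22, 8), (39, 31)}.

{(22, 17), (22, 20), (22, 22), (22, 3), (22, 8), (39, 31)}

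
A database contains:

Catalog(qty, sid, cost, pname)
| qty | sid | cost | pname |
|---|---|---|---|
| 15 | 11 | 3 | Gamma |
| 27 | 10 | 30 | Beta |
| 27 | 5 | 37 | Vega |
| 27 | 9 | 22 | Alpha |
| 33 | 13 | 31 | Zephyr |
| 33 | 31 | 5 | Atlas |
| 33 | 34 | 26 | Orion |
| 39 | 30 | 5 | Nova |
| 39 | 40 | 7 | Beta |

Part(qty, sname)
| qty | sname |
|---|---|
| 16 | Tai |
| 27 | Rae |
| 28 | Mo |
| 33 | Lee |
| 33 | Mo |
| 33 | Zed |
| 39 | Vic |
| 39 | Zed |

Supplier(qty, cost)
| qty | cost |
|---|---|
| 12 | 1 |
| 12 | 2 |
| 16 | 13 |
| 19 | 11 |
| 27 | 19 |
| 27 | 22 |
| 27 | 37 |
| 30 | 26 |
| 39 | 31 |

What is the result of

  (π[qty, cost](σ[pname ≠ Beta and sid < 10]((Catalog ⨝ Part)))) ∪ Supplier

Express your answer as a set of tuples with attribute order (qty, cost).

Natural join on qty: {(27, 10, 30, Beta, Rae), (27, 5, 37, Vega, Rae), (27, 9, 22, Alpha, Rae), (33, 13, 31, Zephyr, Lee), (33, 13, 31, Zephyr, Mo), (33, 13, 31, Zephyr, Zed), (33, 31, 5, Atlas, Lee), (33, 31, 5, Atlas, Mo), (33, 31, 5, Atlas, Zed), (33, 34, 26, Orion, Lee), (33, 34, 26, Orion, Mo), (33, 34, 26, Orion, Zed), (39, 30, 5, Nova, Vic), (39, 30, 5, Nova, Zed), (39, 40, 7, Beta, Vic), (39, 40, 7, Beta, Zed)}
Selection pname ≠ Beta and sid < 10: {(27, 5, 37, Vega, Rae), (27, 9, 22, Alpha, Rae)}
Projecting to qty, cost: {(27, 22), (27, 37)}
Set union of the two operands is {(12, 1), (12, 2), (16, 13), (19, 11), (27, 19), (27, 22), (27, 37), (30, 26), (39, 31)}.

{(12, 1), (12, 2), (16, 13), (19, 11), (27, 19), (27, 22), (27, 37), (30, 26), (39, 31)}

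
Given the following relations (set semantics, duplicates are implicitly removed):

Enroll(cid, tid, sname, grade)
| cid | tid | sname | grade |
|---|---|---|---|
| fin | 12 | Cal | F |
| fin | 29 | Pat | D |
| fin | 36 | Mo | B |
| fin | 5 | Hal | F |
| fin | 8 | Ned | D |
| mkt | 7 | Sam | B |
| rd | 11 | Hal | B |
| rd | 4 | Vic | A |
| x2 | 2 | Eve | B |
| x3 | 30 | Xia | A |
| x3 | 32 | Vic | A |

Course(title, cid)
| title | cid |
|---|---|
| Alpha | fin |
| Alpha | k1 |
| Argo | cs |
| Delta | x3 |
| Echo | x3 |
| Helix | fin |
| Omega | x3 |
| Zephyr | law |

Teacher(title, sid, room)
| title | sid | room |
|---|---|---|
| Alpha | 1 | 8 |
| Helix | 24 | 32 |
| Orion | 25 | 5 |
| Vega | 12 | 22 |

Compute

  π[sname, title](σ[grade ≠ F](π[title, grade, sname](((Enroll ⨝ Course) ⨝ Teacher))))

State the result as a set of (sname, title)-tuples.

{(Mo, Alpha), (Mo, Helix), (Ned, Alpha), (Ned, Helix), (Pat, Alpha), (Pat, Helix)}

Natural join on cid: {(fin, 12, Cal, F, Alpha), (fin, 12, Cal, F, Helix), (fin, 29, Pat, D, Alpha), (fin, 29, Pat, D, Helix), (fin, 36, Mo, B, Alpha), (fin, 36, Mo, B, Helix), (fin, 5, Hal, F, Alpha), (fin, 5, Hal, F, Helix), (fin, 8, Ned, D, Alpha), (fin, 8, Ned, D, Helix), (x3, 30, Xia, A, Delta), (x3, 30, Xia, A, Echo), (x3, 30, Xia, A, Omega), (x3, 32, Vic, A, Delta), (x3, 32, Vic, A, Echo), (x3, 32, Vic, A, Omega)}
Natural join on title: {(fin, 12, Cal, F, Alpha, 1, 8), (fin, 12, Cal, F, Helix, 24, 32), (fin, 29, Pat, D, Alpha, 1, 8), (fin, 29, Pat, D, Helix, 24, 32), (fin, 36, Mo, B, Alpha, 1, 8), (fin, 36, Mo, B, Helix, 24, 32), (fin, 5, Hal, F, Alpha, 1, 8), (fin, 5, Hal, F, Helix, 24, 32), (fin, 8, Ned, D, Alpha, 1, 8), (fin, 8, Ned, D, Helix, 24, 32)}
π_{title, grade, sname} gives {(Alpha, B, Mo), (Alpha, D, Ned), (Alpha, D, Pat), (Alpha, F, Cal), (Alpha, F, Hal), (Helix, B, Mo), (Helix, D, Ned), (Helix, D, Pat), (Helix, F, Cal), (Helix, F, Hal)}.
Apply σ_{grade ≠ F}; surviving tuples: {(Alpha, B, Mo), (Alpha, D, Ned), (Alpha, D, Pat), (Helix, B, Mo), (Helix, D, Ned), (Helix, D, Pat)}
π_{sname, title} gives {(Mo, Alpha), (Mo, Helix), (Ned, Alpha), (Ned, Helix), (Pat, Alpha), (Pat, Helix)}.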